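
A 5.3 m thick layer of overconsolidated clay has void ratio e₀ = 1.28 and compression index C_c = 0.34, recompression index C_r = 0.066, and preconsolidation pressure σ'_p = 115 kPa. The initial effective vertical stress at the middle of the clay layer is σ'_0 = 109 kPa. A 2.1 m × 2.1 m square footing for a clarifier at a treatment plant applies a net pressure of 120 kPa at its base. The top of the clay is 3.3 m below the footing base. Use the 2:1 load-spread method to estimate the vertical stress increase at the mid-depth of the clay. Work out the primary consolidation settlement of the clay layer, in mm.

S_c ≈ 9.99 mm

Mid-depth of clay below the footing base: z = 3.3 + 5.3/2 = 5.95 m.
Stress increase at mid-clay by the 2:1 spreading method:
Δσ = qBL/((B+z)(L+z)) = 120×2.1×2.1/((2.1+5.95)(2.1+5.95)) = 8.1664 kPa
Final effective stress: σ'_f = 109 + 8.1664 = 117.17 kPa.
σ'_f = 117.17 > σ'_p = 115 kPa, so the stress path crosses the preconsolidation pressure — recompression up to σ'_p, then virgin compression beyond:
S_c = H/(1+e₀)·[C_r·log₁₀(σ'_p/σ'_0) + C_c·log₁₀(σ'_f/σ'_p)]
    = 5.3/2.28 × [0.066×log₁₀(115/109) + 0.34×log₁₀(117.17/115)]
    = 2.3246 × [0.0015359 + 0.0027603] = 0.009987 m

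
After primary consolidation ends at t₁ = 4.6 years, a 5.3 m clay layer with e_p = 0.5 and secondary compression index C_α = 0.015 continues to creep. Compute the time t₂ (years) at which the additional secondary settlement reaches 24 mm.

S_s = C_α·H/(1+e_p)·log₁₀(t₂/t₁) ⇒ log₁₀(t₂/t₁) = S_s·(1+e_p)/(C_α·H).
log₁₀(t₂/t₁) = 0.024 × (1+0.5) / (0.015×5.3) = 0.4528
t₂ = t₁ × 10^0.4528 = 4.6 × 2.837 = 13.05 years

t₂ ≈ 13 years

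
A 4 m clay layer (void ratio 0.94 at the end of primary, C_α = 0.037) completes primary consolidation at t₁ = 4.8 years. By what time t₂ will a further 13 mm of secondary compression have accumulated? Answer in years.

t₂ ≈ 7.11 years

S_s = C_α·H/(1+e_p)·log₁₀(t₂/t₁) ⇒ log₁₀(t₂/t₁) = S_s·(1+e_p)/(C_α·H).
log₁₀(t₂/t₁) = 0.013 × (1+0.94) / (0.037×4) = 0.1704
t₂ = t₁ × 10^0.1704 = 4.8 × 1.48 = 7.106 years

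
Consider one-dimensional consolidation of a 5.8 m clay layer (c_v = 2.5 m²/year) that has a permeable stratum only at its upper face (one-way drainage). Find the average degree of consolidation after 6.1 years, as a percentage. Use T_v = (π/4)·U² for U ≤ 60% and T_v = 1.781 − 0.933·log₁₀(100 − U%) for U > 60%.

U ≈ 73.5 %

Drainage path length: H_d = H = 5.8 m (single drainage).
T_v = c_v·t/H_d² = 2.5×6.1/5.8² = 0.45333.
T_v = 0.45333 corresponds to the U > 60% branch:
U = 1 − 10^((1.781 − T_v)/0.933)/100 = 0.7351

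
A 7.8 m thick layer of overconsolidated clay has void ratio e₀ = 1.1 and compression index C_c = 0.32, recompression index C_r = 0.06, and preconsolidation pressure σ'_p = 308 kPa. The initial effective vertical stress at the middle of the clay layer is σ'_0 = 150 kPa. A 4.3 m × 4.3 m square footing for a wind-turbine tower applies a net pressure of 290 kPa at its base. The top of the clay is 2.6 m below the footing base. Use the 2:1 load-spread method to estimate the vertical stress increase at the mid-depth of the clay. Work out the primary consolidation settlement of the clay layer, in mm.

S_c ≈ 25.9 mm

Mid-depth of clay below the footing base: z = 2.6 + 7.8/2 = 6.5 m.
Stress increase at mid-clay by the 2:1 spreading method:
Δσ = qBL/((B+z)(L+z)) = 290×4.3×4.3/((4.3+6.5)(4.3+6.5)) = 45.971 kPa
Final effective stress: σ'_f = 150 + 45.971 = 195.97 kPa.
σ'_f = 195.97 ≤ σ'_p = 308 kPa, so the clay remains overconsolidated and only the recompression index applies:
S_c = C_r·H/(1+e₀)·log₁₀(σ'_f/σ'_0) = 0.06×7.8/2.1×log₁₀(195.97/150)
    = 0.22286 × 0.1161 = 0.02587 m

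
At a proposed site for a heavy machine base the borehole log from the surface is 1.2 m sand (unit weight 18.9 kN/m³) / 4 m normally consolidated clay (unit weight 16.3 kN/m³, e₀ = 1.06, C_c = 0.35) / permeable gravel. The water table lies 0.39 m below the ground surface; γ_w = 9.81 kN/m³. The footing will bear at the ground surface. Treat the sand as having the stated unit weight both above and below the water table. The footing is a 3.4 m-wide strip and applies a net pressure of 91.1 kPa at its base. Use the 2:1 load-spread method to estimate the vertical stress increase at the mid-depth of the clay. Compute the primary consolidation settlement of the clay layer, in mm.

Mid-depth of clay below the ground surface: z = 1.2 + 4/2 = 3.2 m.
Total vertical stress at mid-clay: σ_v = 18.9×1.2 + 16.3×2 = 55.28 kPa.
Pore pressure: u = 9.81×(3.2 − 0.39) = 27.566 kPa.
Initial effective stress: σ'_0 = σ_v − u = 55.28 − 27.566 = 27.714 kPa.
Stress increase at mid-clay by the 2:1 spreading method:
Δσ = qB/(B+z) = 91.1×3.4/(3.4+3.2) = 46.93 kPa
Final effective stress: σ'_f = σ'_0 + Δσ = 27.714 + 46.93 = 74.644 kPa.
Normally consolidated clay, so the full stress increment lies on the virgin compression line:
S_c = C_c·H/(1+e₀)·log₁₀(σ'_f/σ'_0) = 0.35×4/(1+1.06)×log₁₀(74.644/27.714)
    = 0.67961 × 0.4303 = 0.2924 m

S_c ≈ 292 mm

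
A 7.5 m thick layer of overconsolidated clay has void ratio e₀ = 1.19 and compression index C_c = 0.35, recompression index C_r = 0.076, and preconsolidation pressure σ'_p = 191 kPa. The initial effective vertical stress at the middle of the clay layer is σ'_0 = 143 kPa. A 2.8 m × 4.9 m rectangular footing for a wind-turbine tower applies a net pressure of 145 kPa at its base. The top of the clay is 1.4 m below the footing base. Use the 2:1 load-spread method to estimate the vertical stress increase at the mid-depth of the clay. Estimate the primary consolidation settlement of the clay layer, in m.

Mid-depth of clay below the footing base: z = 1.4 + 7.5/2 = 5.15 m.
Stress increase at mid-clay by the 2:1 spreading method:
Δσ = qBL/((B+z)(L+z)) = 145×2.8×4.9/((2.8+5.15)(4.9+5.15)) = 24.899 kPa
Final effective stress: σ'_f = 143 + 24.899 = 167.9 kPa.
σ'_f = 167.9 ≤ σ'_p = 191 kPa, so the clay remains overconsolidated and only the recompression index applies:
S_c = C_r·H/(1+e₀)·log₁₀(σ'_f/σ'_0) = 0.076×7.5/2.19×log₁₀(167.9/143)
    = 0.26028 × 0.069715 = 0.01815 m

S_c ≈ 0.0181 m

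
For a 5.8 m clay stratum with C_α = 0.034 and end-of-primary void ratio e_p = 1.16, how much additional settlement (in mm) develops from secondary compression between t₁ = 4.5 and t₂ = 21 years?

Secondary compression: S_s = C_α·H/(1+e_p)·log₁₀(t₂/t₁)
S_s = 0.034×5.8/(1+1.16)×log₁₀(21/4.5)
    = 0.0913 × 0.669 = 0.06108 m

S_s ≈ 61.1 mm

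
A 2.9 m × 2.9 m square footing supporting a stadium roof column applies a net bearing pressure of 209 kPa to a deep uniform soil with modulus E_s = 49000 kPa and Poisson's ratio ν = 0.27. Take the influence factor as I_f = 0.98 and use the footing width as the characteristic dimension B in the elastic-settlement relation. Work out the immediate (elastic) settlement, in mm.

S_e ≈ 11.2 mm

Immediate (elastic) settlement: S_e = q·B·(1−ν²)/E_s · I_f.
S_e = 209 × 2.9 × (1 − 0.27²) / 49000 × 0.98
    = 209 × 2.9 × 0.9271 / 49000 × 0.98
    = 0.01124 m = 11.24 mm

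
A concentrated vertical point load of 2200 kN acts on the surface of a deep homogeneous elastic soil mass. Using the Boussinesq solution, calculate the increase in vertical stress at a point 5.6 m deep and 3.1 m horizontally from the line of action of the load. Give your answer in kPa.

Boussinesq vertical stress below a point load on an elastic half-space:
Δσ_z = 3P/(2πz²) · [1 + (r/z)²]^(−5/2)
r/z = 3.1/5.6 = 0.55357; [1+(r/z)²]^(−5/2) = 0.5126.
Δσ_z = 3×2200/(2π×5.6²) × 0.5126 = 33.496 × 0.5126 = 17.17 kPa

Δσ_z ≈ 17.2 kPa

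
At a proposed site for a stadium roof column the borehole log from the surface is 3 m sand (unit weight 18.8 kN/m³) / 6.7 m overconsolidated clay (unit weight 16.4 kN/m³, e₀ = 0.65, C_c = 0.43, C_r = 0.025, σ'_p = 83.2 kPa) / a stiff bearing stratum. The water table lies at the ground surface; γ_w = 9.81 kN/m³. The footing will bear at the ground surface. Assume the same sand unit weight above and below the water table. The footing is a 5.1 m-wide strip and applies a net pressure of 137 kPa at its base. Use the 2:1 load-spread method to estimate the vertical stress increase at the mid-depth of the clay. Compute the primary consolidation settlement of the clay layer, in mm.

Mid-depth of clay below the ground surface: z = 3 + 6.7/2 = 6.35 m.
Total vertical stress at mid-clay: σ_v = 18.8×3 + 16.4×3.35 = 111.34 kPa.
Pore pressure: u = 9.81×(6.35 − 0) = 62.294 kPa.
Initial effective stress: σ'_0 = σ_v − u = 111.34 − 62.294 = 49.046 kPa.
Stress increase at mid-clay by the 2:1 spreading method:
Δσ = qB/(B+z) = 137×5.1/(5.1+6.35) = 61.022 kPa
Final effective stress: σ'_f = 49.046 + 61.022 = 110.07 kPa.
σ'_f = 110.07 > σ'_p = 83.2 kPa, so the stress path crosses the preconsolidation pressure — recompression up to σ'_p, then virgin compression beyond:
S_c = H/(1+e₀)·[C_r·log₁₀(σ'_p/σ'_0) + C_c·log₁₀(σ'_f/σ'_p)]
    = 6.7/1.65 × [0.025×log₁₀(83.2/49.046) + 0.43×log₁₀(110.07/83.2)]
    = 4.0606 × [0.005738 + 0.052265] = 0.2355 m

S_c ≈ 236 mm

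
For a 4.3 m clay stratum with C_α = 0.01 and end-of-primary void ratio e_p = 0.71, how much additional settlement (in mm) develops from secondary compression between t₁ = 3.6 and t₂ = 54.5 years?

Secondary compression: S_s = C_α·H/(1+e_p)·log₁₀(t₂/t₁)
S_s = 0.01×4.3/(1+0.71)×log₁₀(54.5/3.6)
    = 0.02515 × 1.18 = 0.02967 m

S_s ≈ 29.7 mm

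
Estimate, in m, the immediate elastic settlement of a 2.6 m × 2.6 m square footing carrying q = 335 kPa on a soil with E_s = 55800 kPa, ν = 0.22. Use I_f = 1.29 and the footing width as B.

S_e ≈ 0.0192 m

Immediate (elastic) settlement: S_e = q·B·(1−ν²)/E_s · I_f.
S_e = 335 × 2.6 × (1 − 0.22²) / 55800 × 1.29
    = 335 × 2.6 × 0.9516 / 55800 × 1.29
    = 0.01916 m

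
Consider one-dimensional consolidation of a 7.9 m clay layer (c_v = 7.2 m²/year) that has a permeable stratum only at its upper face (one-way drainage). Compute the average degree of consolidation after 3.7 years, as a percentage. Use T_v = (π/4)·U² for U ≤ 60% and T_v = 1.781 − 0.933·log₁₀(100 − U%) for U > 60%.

U ≈ 71.7 %

Drainage path length: H_d = H = 7.9 m (single drainage).
T_v = c_v·t/H_d² = 7.2×3.7/7.9² = 0.42685.
T_v = 0.42685 corresponds to the U > 60% branch:
U = 1 − 10^((1.781 − T_v)/0.933)/100 = 0.7173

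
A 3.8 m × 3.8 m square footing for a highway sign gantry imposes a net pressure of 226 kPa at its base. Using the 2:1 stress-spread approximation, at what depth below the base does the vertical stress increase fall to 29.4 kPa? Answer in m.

2:1 spreading — at depth z the loaded area has grown by z in each plan dimension:
qB²/(B+z)² = Δσ_z ⇒ z = B(√(q/Δσ_z) − 1) = 3.8×(√(226/29.4) − 1) = 6.736 m

z ≈ 6.74 m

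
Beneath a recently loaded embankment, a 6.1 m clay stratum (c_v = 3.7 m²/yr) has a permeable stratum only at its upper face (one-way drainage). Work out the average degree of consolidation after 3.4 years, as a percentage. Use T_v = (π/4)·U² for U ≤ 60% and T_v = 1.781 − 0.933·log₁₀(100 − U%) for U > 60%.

U ≈ 64.8 %

Drainage path length: H_d = H = 6.1 m (single drainage).
T_v = c_v·t/H_d² = 3.7×3.4/6.1² = 0.33808.
T_v = 0.33808 corresponds to the U > 60% branch:
U = 1 − 10^((1.781 − T_v)/0.933)/100 = 0.648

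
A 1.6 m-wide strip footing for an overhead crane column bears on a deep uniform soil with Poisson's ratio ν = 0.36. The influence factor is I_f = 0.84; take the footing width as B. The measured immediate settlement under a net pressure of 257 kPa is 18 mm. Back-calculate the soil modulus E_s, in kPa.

S_e = q·B·(1−ν²)/E_s · I_f  ⇒  E_s = q·B·(1−ν²)·I_f / S_e.
E_s = 257 × 1.6 × 0.8704 × 0.84 / 0.018 = 16700 kPa

E_s ≈ 16700 kPa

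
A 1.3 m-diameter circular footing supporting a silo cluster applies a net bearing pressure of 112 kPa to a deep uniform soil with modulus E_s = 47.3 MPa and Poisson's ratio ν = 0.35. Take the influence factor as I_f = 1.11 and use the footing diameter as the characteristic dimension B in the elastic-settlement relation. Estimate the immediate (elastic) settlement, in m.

Immediate (elastic) settlement: S_e = q·B·(1−ν²)/E_s · I_f.
E_s = 47.3 MPa = 47300 kPa.
S_e = 112 × 1.3 × (1 − 0.35²) / 47300 × 1.11
    = 112 × 1.3 × 0.8775 / 47300 × 1.11
    = 0.002998 m

S_e ≈ 0.003 m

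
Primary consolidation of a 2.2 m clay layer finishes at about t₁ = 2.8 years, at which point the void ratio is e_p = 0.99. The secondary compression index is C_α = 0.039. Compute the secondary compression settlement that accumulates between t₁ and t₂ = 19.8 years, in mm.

Secondary compression: S_s = C_α·H/(1+e_p)·log₁₀(t₂/t₁)
S_s = 0.039×2.2/(1+0.99)×log₁₀(19.8/2.8)
    = 0.04312 × 0.8495 = 0.03663 m

S_s ≈ 36.6 mm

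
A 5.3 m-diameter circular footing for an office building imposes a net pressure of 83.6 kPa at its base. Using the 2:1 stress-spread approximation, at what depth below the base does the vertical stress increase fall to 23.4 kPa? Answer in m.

2:1 spreading — at depth z the loaded area has grown by z in each plan dimension:
qD²/(D+z)² = Δσ_z ⇒ z = D(√(q/Δσ_z) − 1) = 5.3×(√(83.6/23.4) − 1) = 4.718 m

z ≈ 4.72 m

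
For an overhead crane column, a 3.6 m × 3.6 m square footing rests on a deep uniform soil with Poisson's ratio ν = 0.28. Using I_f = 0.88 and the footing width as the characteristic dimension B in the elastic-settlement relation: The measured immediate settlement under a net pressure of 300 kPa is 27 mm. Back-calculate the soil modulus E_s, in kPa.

S_e = q·B·(1−ν²)/E_s · I_f  ⇒  E_s = q·B·(1−ν²)·I_f / S_e.
E_s = 300 × 3.6 × 0.9216 × 0.88 / 0.027 = 32440 kPa

E_s ≈ 32400 kPa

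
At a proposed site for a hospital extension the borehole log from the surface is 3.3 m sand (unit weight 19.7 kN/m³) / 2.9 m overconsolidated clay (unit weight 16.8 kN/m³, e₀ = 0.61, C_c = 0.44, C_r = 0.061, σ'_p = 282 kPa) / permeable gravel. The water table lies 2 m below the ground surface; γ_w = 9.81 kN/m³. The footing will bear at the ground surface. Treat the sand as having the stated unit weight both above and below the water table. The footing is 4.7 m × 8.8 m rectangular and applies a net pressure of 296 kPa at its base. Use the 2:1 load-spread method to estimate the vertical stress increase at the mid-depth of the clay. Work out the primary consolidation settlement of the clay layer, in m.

S_c ≈ 0.0443 m

Mid-depth of clay below the ground surface: z = 3.3 + 2.9/2 = 4.75 m.
Total vertical stress at mid-clay: σ_v = 19.7×3.3 + 16.8×1.45 = 89.37 kPa.
Pore pressure: u = 9.81×(4.75 − 2) = 26.978 kPa.
Initial effective stress: σ'_0 = σ_v − u = 89.37 − 26.978 = 62.392 kPa.
Stress increase at mid-clay by the 2:1 spreading method:
Δσ = qBL/((B+z)(L+z)) = 296×4.7×8.8/((4.7+4.75)(8.8+4.75)) = 95.61 kPa
Final effective stress: σ'_f = 62.392 + 95.61 = 158 kPa.
σ'_f = 158 ≤ σ'_p = 282 kPa, so the clay remains overconsolidated and only the recompression index applies:
S_c = C_r·H/(1+e₀)·log₁₀(σ'_f/σ'_0) = 0.061×2.9/1.61×log₁₀(158/62.392)
    = 0.10987 × 0.40353 = 0.04434 m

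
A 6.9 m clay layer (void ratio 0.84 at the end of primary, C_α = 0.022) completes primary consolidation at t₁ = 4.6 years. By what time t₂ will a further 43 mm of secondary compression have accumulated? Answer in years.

t₂ ≈ 15.3 years

S_s = C_α·H/(1+e_p)·log₁₀(t₂/t₁) ⇒ log₁₀(t₂/t₁) = S_s·(1+e_p)/(C_α·H).
log₁₀(t₂/t₁) = 0.043 × (1+0.84) / (0.022×6.9) = 0.5212
t₂ = t₁ × 10^0.5212 = 4.6 × 3.321 = 15.27 years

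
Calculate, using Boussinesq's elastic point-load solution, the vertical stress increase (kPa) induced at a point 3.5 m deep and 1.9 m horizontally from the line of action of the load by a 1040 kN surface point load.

Boussinesq vertical stress below a point load on an elastic half-space:
Δσ_z = 3P/(2πz²) · [1 + (r/z)²]^(−5/2)
r/z = 1.9/3.5 = 0.54286; [1+(r/z)²]^(−5/2) = 0.5243.
Δσ_z = 3×1040/(2π×3.5²) × 0.5243 = 40.536 × 0.5243 = 21.25 kPa

Δσ_z ≈ 21.3 kPa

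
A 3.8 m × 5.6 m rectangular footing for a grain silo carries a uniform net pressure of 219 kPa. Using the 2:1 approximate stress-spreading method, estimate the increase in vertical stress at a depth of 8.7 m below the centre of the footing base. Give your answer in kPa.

By the 2:1 method the load spreads at 1 horizontal : 2 vertical, so at depth z the loaded area has grown by z in each plan dimension:
Δσ = qBL/((B+z)(L+z)) = 219×3.8×5.6/((3.8+8.7)(5.6+8.7)) = 26.072 kPa

Δσ_z ≈ 26.1 kPa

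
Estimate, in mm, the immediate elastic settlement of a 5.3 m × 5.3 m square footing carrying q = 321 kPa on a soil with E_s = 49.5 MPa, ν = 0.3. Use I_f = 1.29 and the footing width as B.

S_e ≈ 40.3 mm

Immediate (elastic) settlement: S_e = q·B·(1−ν²)/E_s · I_f.
E_s = 49.5 MPa = 49500 kPa.
S_e = 321 × 5.3 × (1 − 0.3²) / 49500 × 1.29
    = 321 × 5.3 × 0.91 / 49500 × 1.29
    = 0.04035 m = 40.35 mm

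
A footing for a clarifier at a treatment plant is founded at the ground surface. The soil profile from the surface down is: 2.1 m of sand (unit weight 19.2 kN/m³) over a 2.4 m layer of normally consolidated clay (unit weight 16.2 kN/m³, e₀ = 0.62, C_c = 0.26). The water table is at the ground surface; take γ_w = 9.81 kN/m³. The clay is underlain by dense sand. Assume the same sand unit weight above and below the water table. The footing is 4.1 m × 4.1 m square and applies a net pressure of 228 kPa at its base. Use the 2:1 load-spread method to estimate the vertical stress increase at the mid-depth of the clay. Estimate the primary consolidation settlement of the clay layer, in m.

Mid-depth of clay below the ground surface: z = 2.1 + 2.4/2 = 3.3 m.
Total vertical stress at mid-clay: σ_v = 19.2×2.1 + 16.2×1.2 = 59.76 kPa.
Pore pressure: u = 9.81×(3.3 − 0) = 32.373 kPa.
Initial effective stress: σ'_0 = σ_v − u = 59.76 − 32.373 = 27.387 kPa.
Stress increase at mid-clay by the 2:1 spreading method:
Δσ = qBL/((B+z)(L+z)) = 228×4.1×4.1/((4.1+3.3)(4.1+3.3)) = 69.991 kPa
Final effective stress: σ'_f = σ'_0 + Δσ = 27.387 + 69.991 = 97.378 kPa.
Normally consolidated clay, so the full stress increment lies on the virgin compression line:
S_c = C_c·H/(1+e₀)·log₁₀(σ'_f/σ'_0) = 0.26×2.4/(1+0.62)×log₁₀(97.378/27.387)
    = 0.38519 × 0.55092 = 0.2122 m

S_c ≈ 0.212 m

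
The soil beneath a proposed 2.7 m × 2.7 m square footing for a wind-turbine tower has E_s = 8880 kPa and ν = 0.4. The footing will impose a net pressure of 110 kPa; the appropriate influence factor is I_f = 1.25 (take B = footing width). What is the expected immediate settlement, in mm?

S_e ≈ 35.1 mm

Immediate (elastic) settlement: S_e = q·B·(1−ν²)/E_s · I_f.
S_e = 110 × 2.7 × (1 − 0.4²) / 8880 × 1.25
    = 110 × 2.7 × 0.84 / 8880 × 1.25
    = 0.03512 m = 35.12 mm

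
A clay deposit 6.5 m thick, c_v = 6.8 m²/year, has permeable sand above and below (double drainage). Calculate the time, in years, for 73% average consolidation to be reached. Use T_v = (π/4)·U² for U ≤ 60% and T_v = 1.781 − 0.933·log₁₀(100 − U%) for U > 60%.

t ≈ 0.692 years

Drainage path length: H_d = H/2 = 3.25 m (double drainage).
U > 60%: T_v = 1.781 − 0.933·log₁₀(100 − 73) = 0.44554.
t = T_v·H_d²/c_v = 0.44554×3.25²/6.8 = 0.6921 years.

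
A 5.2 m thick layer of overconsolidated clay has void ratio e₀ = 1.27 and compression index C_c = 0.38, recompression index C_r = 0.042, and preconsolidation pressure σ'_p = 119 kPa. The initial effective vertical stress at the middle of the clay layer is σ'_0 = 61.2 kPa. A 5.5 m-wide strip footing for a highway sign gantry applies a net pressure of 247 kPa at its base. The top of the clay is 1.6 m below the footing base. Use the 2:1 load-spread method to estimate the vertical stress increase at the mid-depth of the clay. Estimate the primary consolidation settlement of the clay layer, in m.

Mid-depth of clay below the footing base: z = 1.6 + 5.2/2 = 4.2 m.
Stress increase at mid-clay by the 2:1 spreading method:
Δσ = qB/(B+z) = 247×5.5/(5.5+4.2) = 140.05 kPa
Final effective stress: σ'_f = 61.2 + 140.05 = 201.25 kPa.
σ'_f = 201.25 > σ'_p = 119 kPa, so the stress path crosses the preconsolidation pressure — recompression up to σ'_p, then virgin compression beyond:
S_c = H/(1+e₀)·[C_r·log₁₀(σ'_p/σ'_0) + C_c·log₁₀(σ'_f/σ'_p)]
    = 5.2/2.27 × [0.042×log₁₀(119/61.2) + 0.38×log₁₀(201.25/119)]
    = 2.2907 × [0.012129 + 0.086712] = 0.2264 m

S_c ≈ 0.226 m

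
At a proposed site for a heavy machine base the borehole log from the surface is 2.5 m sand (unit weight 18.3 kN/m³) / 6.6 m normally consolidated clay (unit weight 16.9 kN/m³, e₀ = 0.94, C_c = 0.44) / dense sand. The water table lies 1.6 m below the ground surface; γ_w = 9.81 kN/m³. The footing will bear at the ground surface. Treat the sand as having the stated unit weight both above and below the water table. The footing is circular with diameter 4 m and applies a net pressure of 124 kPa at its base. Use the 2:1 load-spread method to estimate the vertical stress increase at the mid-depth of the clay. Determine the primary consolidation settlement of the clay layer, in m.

Mid-depth of clay below the ground surface: z = 2.5 + 6.6/2 = 5.8 m.
Total vertical stress at mid-clay: σ_v = 18.3×2.5 + 16.9×3.3 = 101.52 kPa.
Pore pressure: u = 9.81×(5.8 − 1.6) = 41.202 kPa.
Initial effective stress: σ'_0 = σ_v − u = 101.52 − 41.202 = 60.318 kPa.
Stress increase at mid-clay by the 2:1 spreading method:
Δσ ≈ qD²/(D+z)² = 124×4²/(4+5.8)² = 20.658 kPa
Final effective stress: σ'_f = σ'_0 + Δσ = 60.318 + 20.658 = 80.976 kPa.
Normally consolidated clay, so the full stress increment lies on the virgin compression line:
S_c = C_c·H/(1+e₀)·log₁₀(σ'_f/σ'_0) = 0.44×6.6/(1+0.94)×log₁₀(80.976/60.318)
    = 1.4969 × 0.12791 = 0.1915 m

S_c ≈ 0.191 m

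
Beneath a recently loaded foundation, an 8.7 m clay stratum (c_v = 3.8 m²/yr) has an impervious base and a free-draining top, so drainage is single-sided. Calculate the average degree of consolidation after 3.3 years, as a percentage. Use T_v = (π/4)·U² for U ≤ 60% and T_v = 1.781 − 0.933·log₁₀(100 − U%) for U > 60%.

U ≈ 45.9 %

Drainage path length: H_d = H = 8.7 m (single drainage).
T_v = c_v·t/H_d² = 3.8×3.3/8.7² = 0.16568.
T_v = 0.16568 corresponds to the U ≤ 60% branch:
U = √(4T_v/π) = 0.4593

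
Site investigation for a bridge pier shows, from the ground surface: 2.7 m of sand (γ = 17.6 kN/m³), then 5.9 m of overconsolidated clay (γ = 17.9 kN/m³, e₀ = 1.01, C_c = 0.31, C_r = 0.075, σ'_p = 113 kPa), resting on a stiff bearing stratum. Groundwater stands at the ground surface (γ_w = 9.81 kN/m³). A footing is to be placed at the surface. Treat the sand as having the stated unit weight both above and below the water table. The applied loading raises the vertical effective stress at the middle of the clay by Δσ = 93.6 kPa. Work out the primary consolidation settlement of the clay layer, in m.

S_c ≈ 0.169 m

Mid-depth of clay below the ground surface: z = 2.7 + 5.9/2 = 5.65 m.
Total vertical stress at mid-clay: σ_v = 17.6×2.7 + 17.9×2.95 = 100.33 kPa.
Pore pressure: u = 9.81×(5.65 − 0) = 55.427 kPa.
Initial effective stress: σ'_0 = σ_v − u = 100.33 − 55.427 = 44.903 kPa.
Final effective stress: σ'_f = 44.903 + 93.6 = 138.5 kPa.
σ'_f = 138.5 > σ'_p = 113 kPa, so the stress path crosses the preconsolidation pressure — recompression up to σ'_p, then virgin compression beyond:
S_c = H/(1+e₀)·[C_r·log₁₀(σ'_p/σ'_0) + C_c·log₁₀(σ'_f/σ'_p)]
    = 5.9/2.01 × [0.075×log₁₀(113/44.903) + 0.31×log₁₀(138.5/113)]
    = 2.9353 × [0.03006 + 0.027395] = 0.1686 m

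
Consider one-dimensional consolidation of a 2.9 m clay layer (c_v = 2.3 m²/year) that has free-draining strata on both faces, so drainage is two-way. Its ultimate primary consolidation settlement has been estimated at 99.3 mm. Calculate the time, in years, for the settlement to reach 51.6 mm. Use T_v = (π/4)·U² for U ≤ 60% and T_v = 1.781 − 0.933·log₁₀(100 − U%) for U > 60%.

t ≈ 0.194 years

Drainage path length: H_d = H/2 = 1.45 m (double drainage).
U = S(t)/S_ult = 51.6/99.3 = 0.5196.
U ≤ 60%: T_v = (π/4)·U² = (π/4)×0.51964² = 0.21208.
t = T_v·H_d²/c_v = 0.21208×1.45²/2.3 = 0.1939 years.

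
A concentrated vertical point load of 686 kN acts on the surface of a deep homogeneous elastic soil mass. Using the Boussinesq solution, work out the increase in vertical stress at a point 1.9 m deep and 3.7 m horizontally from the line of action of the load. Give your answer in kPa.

Boussinesq vertical stress below a point load on an elastic half-space:
Δσ_z = 3P/(2πz²) · [1 + (r/z)²]^(−5/2)
r/z = 3.7/1.9 = 1.9474; [1+(r/z)²]^(−5/2) = 0.019891.
Δσ_z = 3×686/(2π×1.9²) × 0.019891 = 90.732 × 0.019891 = 1.805 kPa

Δσ_z ≈ 1.8 kPa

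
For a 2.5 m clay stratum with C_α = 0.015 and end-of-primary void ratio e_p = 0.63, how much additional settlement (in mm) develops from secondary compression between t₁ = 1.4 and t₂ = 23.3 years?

Secondary compression: S_s = C_α·H/(1+e_p)·log₁₀(t₂/t₁)
S_s = 0.015×2.5/(1+0.63)×log₁₀(23.3/1.4)
    = 0.02301 × 1.221 = 0.0281 m

S_s ≈ 28.1 mm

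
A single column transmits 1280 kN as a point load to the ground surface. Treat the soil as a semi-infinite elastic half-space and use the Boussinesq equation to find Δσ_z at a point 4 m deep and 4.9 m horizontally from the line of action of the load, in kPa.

Boussinesq vertical stress below a point load on an elastic half-space:
Δσ_z = 3P/(2πz²) · [1 + (r/z)²]^(−5/2)
r/z = 4.9/4 = 1.225; [1+(r/z)²]^(−5/2) = 0.10113.
Δσ_z = 3×1280/(2π×4²) × 0.10113 = 38.197 × 0.10113 = 3.863 kPa

Δσ_z ≈ 3.86 kPa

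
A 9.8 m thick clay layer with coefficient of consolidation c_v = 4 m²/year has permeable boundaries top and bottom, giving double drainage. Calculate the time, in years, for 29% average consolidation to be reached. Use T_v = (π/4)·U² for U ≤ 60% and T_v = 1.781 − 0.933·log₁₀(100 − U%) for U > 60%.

t ≈ 0.396 years

Drainage path length: H_d = H/2 = 4.9 m (double drainage).
U ≤ 60%: T_v = (π/4)·U² = (π/4)×0.29² = 0.066052.
t = T_v·H_d²/c_v = 0.066052×4.9²/4 = 0.3965 years.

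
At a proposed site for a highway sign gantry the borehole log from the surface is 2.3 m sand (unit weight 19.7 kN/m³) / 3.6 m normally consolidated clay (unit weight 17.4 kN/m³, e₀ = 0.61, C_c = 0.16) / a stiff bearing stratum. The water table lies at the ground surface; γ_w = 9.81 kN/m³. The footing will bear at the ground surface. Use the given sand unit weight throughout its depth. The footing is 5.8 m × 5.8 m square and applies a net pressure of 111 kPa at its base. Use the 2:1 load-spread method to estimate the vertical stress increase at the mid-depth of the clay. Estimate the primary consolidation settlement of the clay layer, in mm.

Mid-depth of clay below the ground surface: z = 2.3 + 3.6/2 = 4.1 m.
Total vertical stress at mid-clay: σ_v = 19.7×2.3 + 17.4×1.8 = 76.63 kPa.
Pore pressure: u = 9.81×(4.1 − 0) = 40.221 kPa.
Initial effective stress: σ'_0 = σ_v − u = 76.63 − 40.221 = 36.409 kPa.
Stress increase at mid-clay by the 2:1 spreading method:
Δσ = qBL/((B+z)(L+z)) = 111×5.8×5.8/((5.8+4.1)(5.8+4.1)) = 38.099 kPa
Final effective stress: σ'_f = σ'_0 + Δσ = 36.409 + 38.099 = 74.508 kPa.
Normally consolidated clay, so the full stress increment lies on the virgin compression line:
S_c = C_c·H/(1+e₀)·log₁₀(σ'_f/σ'_0) = 0.16×3.6/(1+0.61)×log₁₀(74.508/36.409)
    = 0.35776 × 0.31099 = 0.1113 m

S_c ≈ 111 mm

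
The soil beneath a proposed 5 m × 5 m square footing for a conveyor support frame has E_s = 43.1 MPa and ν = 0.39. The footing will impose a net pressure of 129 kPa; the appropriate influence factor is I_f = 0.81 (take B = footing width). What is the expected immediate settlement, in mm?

Immediate (elastic) settlement: S_e = q·B·(1−ν²)/E_s · I_f.
E_s = 43.1 MPa = 43100 kPa.
S_e = 129 × 5 × (1 − 0.39²) / 43100 × 0.81
    = 129 × 5 × 0.8479 / 43100 × 0.81
    = 0.01028 m = 10.28 mm

S_e ≈ 10.3 mm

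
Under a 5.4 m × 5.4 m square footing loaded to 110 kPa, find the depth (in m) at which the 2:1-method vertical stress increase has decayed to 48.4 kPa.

2:1 spreading — at depth z the loaded area has grown by z in each plan dimension:
qB²/(B+z)² = Δσ_z ⇒ z = B(√(q/Δσ_z) − 1) = 5.4×(√(110/48.4) − 1) = 2.741 m

z ≈ 2.74 m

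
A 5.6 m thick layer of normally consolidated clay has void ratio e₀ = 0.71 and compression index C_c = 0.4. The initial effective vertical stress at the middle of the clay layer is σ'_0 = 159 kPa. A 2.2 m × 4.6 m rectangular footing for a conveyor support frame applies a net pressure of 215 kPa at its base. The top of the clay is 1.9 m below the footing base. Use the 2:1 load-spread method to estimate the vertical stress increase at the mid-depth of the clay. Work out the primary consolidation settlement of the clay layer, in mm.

Mid-depth of clay below the footing base: z = 1.9 + 5.6/2 = 4.7 m.
Stress increase at mid-clay by the 2:1 spreading method:
Δσ = qBL/((B+z)(L+z)) = 215×2.2×4.6/((2.2+4.7)(4.6+4.7)) = 33.907 kPa
Final effective stress: σ'_f = σ'_0 + Δσ = 159 + 33.907 = 192.91 kPa.
Normally consolidated clay, so the full stress increment lies on the virgin compression line:
S_c = C_c·H/(1+e₀)·log₁₀(σ'_f/σ'_0) = 0.4×5.6/(1+0.71)×log₁₀(192.91/159)
    = 1.3099 × 0.083958 = 0.11 m

S_c ≈ 110 mm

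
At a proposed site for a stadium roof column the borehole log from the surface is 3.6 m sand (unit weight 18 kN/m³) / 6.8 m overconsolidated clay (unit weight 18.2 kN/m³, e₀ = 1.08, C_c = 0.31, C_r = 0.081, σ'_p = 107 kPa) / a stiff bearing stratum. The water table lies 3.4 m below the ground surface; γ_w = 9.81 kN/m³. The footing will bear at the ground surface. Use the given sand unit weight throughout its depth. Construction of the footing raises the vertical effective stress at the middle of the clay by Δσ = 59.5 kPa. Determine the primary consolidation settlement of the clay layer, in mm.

S_c ≈ 169 mm

Mid-depth of clay below the ground surface: z = 3.6 + 6.8/2 = 7 m.
Total vertical stress at mid-clay: σ_v = 18×3.6 + 18.2×3.4 = 126.68 kPa.
Pore pressure: u = 9.81×(7 − 3.4) = 35.316 kPa.
Initial effective stress: σ'_0 = σ_v − u = 126.68 − 35.316 = 91.364 kPa.
Final effective stress: σ'_f = 91.364 + 59.5 = 150.86 kPa.
σ'_f = 150.86 > σ'_p = 107 kPa, so the stress path crosses the preconsolidation pressure — recompression up to σ'_p, then virgin compression beyond:
S_c = H/(1+e₀)·[C_r·log₁₀(σ'_p/σ'_0) + C_c·log₁₀(σ'_f/σ'_p)]
    = 6.8/2.08 × [0.081×log₁₀(107/91.364) + 0.31×log₁₀(150.86/107)]
    = 3.2692 × [0.0055573 + 0.046249] = 0.1694 m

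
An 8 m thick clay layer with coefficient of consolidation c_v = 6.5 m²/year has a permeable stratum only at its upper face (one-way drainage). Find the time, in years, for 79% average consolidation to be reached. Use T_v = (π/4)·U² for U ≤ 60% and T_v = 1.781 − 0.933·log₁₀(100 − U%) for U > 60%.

Drainage path length: H_d = H = 8 m (single drainage).
U > 60%: T_v = 1.781 − 0.933·log₁₀(100 − 79) = 0.54737.
t = T_v·H_d²/c_v = 0.54737×8²/6.5 = 5.389 years.

t ≈ 5.39 years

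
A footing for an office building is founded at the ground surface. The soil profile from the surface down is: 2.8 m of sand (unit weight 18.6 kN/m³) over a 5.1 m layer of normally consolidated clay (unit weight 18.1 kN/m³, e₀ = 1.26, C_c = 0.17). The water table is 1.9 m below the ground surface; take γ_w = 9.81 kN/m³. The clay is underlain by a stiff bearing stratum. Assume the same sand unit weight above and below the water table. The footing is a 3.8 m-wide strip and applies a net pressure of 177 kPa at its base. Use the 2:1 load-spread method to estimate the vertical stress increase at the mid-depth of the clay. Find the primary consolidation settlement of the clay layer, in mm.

S_c ≈ 127 mm

Mid-depth of clay below the ground surface: z = 2.8 + 5.1/2 = 5.35 m.
Total vertical stress at mid-clay: σ_v = 18.6×2.8 + 18.1×2.55 = 98.235 kPa.
Pore pressure: u = 9.81×(5.35 − 1.9) = 33.845 kPa.
Initial effective stress: σ'_0 = σ_v − u = 98.235 − 33.845 = 64.39 kPa.
Stress increase at mid-clay by the 2:1 spreading method:
Δσ = qB/(B+z) = 177×3.8/(3.8+5.35) = 73.508 kPa
Final effective stress: σ'_f = σ'_0 + Δσ = 64.39 + 73.508 = 137.9 kPa.
Normally consolidated clay, so the full stress increment lies on the virgin compression line:
S_c = C_c·H/(1+e₀)·log₁₀(σ'_f/σ'_0) = 0.17×5.1/(1+1.26)×log₁₀(137.9/64.39)
    = 0.38363 × 0.33075 = 0.1269 m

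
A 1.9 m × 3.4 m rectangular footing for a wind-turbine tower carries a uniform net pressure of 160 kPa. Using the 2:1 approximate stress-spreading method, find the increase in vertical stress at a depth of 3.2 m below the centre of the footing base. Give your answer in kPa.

Δσ_z ≈ 30.7 kPa

By the 2:1 method the load spreads at 1 horizontal : 2 vertical, so at depth z the loaded area has grown by z in each plan dimension:
Δσ = qBL/((B+z)(L+z)) = 160×1.9×3.4/((1.9+3.2)(3.4+3.2)) = 30.707 kPa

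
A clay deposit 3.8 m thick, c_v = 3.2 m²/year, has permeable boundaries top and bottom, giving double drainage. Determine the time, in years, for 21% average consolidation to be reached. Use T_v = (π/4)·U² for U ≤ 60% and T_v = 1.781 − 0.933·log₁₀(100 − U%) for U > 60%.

Drainage path length: H_d = H/2 = 1.9 m (double drainage).
U ≤ 60%: T_v = (π/4)·U² = (π/4)×0.21² = 0.034636.
t = T_v·H_d²/c_v = 0.034636×1.9²/3.2 = 0.03907 years.

t ≈ 0.0391 years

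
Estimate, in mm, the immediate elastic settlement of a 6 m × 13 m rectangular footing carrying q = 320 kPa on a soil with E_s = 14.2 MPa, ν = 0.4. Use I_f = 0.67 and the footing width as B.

S_e ≈ 76.1 mm

Immediate (elastic) settlement: S_e = q·B·(1−ν²)/E_s · I_f.
E_s = 14.2 MPa = 14200 kPa.
S_e = 320 × 6 × (1 − 0.4²) / 14200 × 0.67
    = 320 × 6 × 0.84 / 14200 × 0.67
    = 0.0761 m = 76.1 mm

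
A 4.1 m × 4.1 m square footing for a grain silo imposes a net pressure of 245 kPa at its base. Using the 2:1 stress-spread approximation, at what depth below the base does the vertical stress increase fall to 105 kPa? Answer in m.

z ≈ 2.16 m

2:1 spreading — at depth z the loaded area has grown by z in each plan dimension:
qB²/(B+z)² = Δσ_z ⇒ z = B(√(q/Δσ_z) − 1) = 4.1×(√(245/105) − 1) = 2.163 m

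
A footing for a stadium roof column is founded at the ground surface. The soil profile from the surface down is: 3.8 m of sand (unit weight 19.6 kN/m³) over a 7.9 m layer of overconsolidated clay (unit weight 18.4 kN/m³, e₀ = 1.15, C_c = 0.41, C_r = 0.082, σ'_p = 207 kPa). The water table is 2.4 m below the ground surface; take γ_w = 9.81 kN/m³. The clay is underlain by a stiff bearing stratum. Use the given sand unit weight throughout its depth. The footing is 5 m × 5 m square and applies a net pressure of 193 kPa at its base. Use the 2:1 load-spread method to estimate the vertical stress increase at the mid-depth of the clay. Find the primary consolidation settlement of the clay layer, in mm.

S_c ≈ 35.7 mm

Mid-depth of clay below the ground surface: z = 3.8 + 7.9/2 = 7.75 m.
Total vertical stress at mid-clay: σ_v = 19.6×3.8 + 18.4×3.95 = 147.16 kPa.
Pore pressure: u = 9.81×(7.75 − 2.4) = 52.483 kPa.
Initial effective stress: σ'_0 = σ_v − u = 147.16 − 52.483 = 94.677 kPa.
Stress increase at mid-clay by the 2:1 spreading method:
Δσ = qBL/((B+z)(L+z)) = 193×5×5/((5+7.75)(5+7.75)) = 29.681 kPa
Final effective stress: σ'_f = 94.677 + 29.681 = 124.36 kPa.
σ'_f = 124.36 ≤ σ'_p = 207 kPa, so the clay remains overconsolidated and only the recompression index applies:
S_c = C_r·H/(1+e₀)·log₁₀(σ'_f/σ'_0) = 0.082×7.9/2.15×log₁₀(124.36/94.677)
    = 0.3013 × 0.11844 = 0.03569 m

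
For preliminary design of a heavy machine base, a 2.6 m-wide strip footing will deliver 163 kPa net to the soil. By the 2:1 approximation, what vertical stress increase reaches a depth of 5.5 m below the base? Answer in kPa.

Δσ_z ≈ 52.3 kPa

By the 2:1 method the load spreads at 1 horizontal : 2 vertical, so at depth z the loaded area has grown by z in each plan dimension:
Δσ = qB/(B+z) = 163×2.6/(2.6+5.5) = 52.321 kPa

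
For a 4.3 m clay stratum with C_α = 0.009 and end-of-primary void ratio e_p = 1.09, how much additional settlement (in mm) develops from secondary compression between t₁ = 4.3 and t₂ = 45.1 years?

Secondary compression: S_s = C_α·H/(1+e_p)·log₁₀(t₂/t₁)
S_s = 0.009×4.3/(1+1.09)×log₁₀(45.1/4.3)
    = 0.01852 × 1.021 = 0.0189 m

S_s ≈ 18.9 mm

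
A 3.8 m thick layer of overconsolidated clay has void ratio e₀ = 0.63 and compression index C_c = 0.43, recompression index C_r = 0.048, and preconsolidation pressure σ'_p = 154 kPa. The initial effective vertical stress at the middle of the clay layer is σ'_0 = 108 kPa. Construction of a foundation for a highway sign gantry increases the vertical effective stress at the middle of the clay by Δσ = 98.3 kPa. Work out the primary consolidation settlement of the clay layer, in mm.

Final effective stress: σ'_f = 108 + 98.3 = 206.3 kPa.
σ'_f = 206.3 > σ'_p = 154 kPa, so the stress path crosses the preconsolidation pressure — recompression up to σ'_p, then virgin compression beyond:
S_c = H/(1+e₀)·[C_r·log₁₀(σ'_p/σ'_0) + C_c·log₁₀(σ'_f/σ'_p)]
    = 3.8/1.63 × [0.048×log₁₀(154/108) + 0.43×log₁₀(206.3/154)]
    = 2.3313 × [0.0073967 + 0.054601] = 0.1445 m

S_c ≈ 145 mm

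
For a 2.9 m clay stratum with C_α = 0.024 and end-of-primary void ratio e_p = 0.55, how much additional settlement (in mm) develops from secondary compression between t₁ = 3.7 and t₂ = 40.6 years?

Secondary compression: S_s = C_α·H/(1+e_p)·log₁₀(t₂/t₁)
S_s = 0.024×2.9/(1+0.55)×log₁₀(40.6/3.7)
    = 0.0449 × 1.04 = 0.04671 m

S_s ≈ 46.7 mm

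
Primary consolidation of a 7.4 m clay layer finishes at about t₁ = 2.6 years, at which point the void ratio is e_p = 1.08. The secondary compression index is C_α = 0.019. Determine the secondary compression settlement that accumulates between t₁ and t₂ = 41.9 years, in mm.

S_s ≈ 81.6 mm

Secondary compression: S_s = C_α·H/(1+e_p)·log₁₀(t₂/t₁)
S_s = 0.019×7.4/(1+1.08)×log₁₀(41.9/2.6)
    = 0.0676 × 1.207 = 0.0816 m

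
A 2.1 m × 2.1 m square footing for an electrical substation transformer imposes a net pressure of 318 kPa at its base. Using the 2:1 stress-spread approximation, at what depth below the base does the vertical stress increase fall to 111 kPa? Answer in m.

z ≈ 1.45 m

2:1 spreading — at depth z the loaded area has grown by z in each plan dimension:
qB²/(B+z)² = Δσ_z ⇒ z = B(√(q/Δσ_z) − 1) = 2.1×(√(318/111) − 1) = 1.454 m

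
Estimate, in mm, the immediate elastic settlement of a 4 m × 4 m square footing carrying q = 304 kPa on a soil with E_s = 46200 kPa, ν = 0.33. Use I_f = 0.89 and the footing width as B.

S_e ≈ 20.9 mm

Immediate (elastic) settlement: S_e = q·B·(1−ν²)/E_s · I_f.
S_e = 304 × 4 × (1 − 0.33²) / 46200 × 0.89
    = 304 × 4 × 0.8911 / 46200 × 0.89
    = 0.02087 m = 20.87 mm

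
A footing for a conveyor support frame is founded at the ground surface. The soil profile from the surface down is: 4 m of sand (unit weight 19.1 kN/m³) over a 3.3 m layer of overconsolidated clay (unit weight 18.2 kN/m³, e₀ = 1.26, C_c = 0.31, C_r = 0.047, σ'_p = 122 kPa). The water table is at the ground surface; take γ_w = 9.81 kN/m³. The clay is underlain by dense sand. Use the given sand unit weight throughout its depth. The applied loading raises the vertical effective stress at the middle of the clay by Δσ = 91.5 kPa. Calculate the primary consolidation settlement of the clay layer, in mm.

S_c ≈ 56.5 mm

Mid-depth of clay below the ground surface: z = 4 + 3.3/2 = 5.65 m.
Total vertical stress at mid-clay: σ_v = 19.1×4 + 18.2×1.65 = 106.43 kPa.
Pore pressure: u = 9.81×(5.65 − 0) = 55.427 kPa.
Initial effective stress: σ'_0 = σ_v − u = 106.43 − 55.427 = 51.003 kPa.
Final effective stress: σ'_f = 51.003 + 91.5 = 142.5 kPa.
σ'_f = 142.5 > σ'_p = 122 kPa, so the stress path crosses the preconsolidation pressure — recompression up to σ'_p, then virgin compression beyond:
S_c = H/(1+e₀)·[C_r·log₁₀(σ'_p/σ'_0) + C_c·log₁₀(σ'_f/σ'_p)]
    = 3.3/2.26 × [0.047×log₁₀(122/51.003) + 0.31×log₁₀(142.5/122)]
    = 1.4602 × [0.017802 + 0.020911] = 0.05653 m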